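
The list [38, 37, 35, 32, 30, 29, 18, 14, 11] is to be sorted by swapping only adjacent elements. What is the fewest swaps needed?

There are 36 swaps.

The minimum number of adjacent swaps to sort an array equals its inversion count, since every such swap removes exactly one inversion.
Count inversions — for each element, later elements that are smaller:
38: 37, 35, 32, 30, 29, 18, 14, 11 → 8
37: 35, 32, 30, 29, 18, 14, 11 → 7
35: 32, 30, 29, 18, 14, 11 → 6
32: 30, 29, 18, 14, 11 → 5
30: 29, 18, 14, 11 → 4
29: 18, 14, 11 → 3
18: 14, 11 → 2
14: 11 → 1
11: none → 0
Total inversions: 8 + 7 + 6 + 5 + 4 + 3 + 2 + 1 + 0 = 36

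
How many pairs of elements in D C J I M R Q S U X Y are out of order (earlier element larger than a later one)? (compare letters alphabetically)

3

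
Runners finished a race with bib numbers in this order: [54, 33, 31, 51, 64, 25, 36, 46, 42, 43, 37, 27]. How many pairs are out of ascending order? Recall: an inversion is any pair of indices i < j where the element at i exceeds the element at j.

Element-by-element contributions:
54: 10
33: 3
31: 2
51: 7
64: 7
25: 0
36: 1
46: 4
42: 2
43: 2
37: 1
27: 0
Sum: 10 + 3 + 2 + 7 + 7 + 0 + 1 + 4 + 2 + 2 + 1 + 0 = 39

39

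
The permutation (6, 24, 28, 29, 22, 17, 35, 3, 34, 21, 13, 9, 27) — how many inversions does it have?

42

Count, for each position, how many later elements it exceeds:
6: 1
24: 6
28: 7
29: 7
22: 5
17: 3
35: 6
3: 0
34: 4
21: 2
13: 1
9: 0
27: 0
Sum: 1 + 6 + 7 + 7 + 5 + 3 + 6 + 0 + 4 + 2 + 1 + 0 + 0 = 42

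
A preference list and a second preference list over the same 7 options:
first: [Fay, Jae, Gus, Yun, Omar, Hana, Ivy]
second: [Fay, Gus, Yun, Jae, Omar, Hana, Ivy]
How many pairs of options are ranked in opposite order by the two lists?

2

Assign each item its position (1..7) in the first ordering, then rewrite the second ordering as that position sequence:
positions: Fay→1, Jae→2, Gus→3, Yun→4, Omar→5, Hana→6, Ivy→7
second ordering as positions: [1, 3, 4, 2, 5, 6, 7]
Discordant pairs = inversions in this position sequence.
1: 0
3: 2 → 1
4: 2 → 1
2: 0
5: 0
6: 0
7: 0
Total: 0 + 1 + 1 + 0 + 0 + 0 + 0 = 2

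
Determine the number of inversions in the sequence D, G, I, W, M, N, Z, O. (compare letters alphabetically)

4

Element-by-element contributions:
D: 0
G: 0
I: 0
W: 3
M: 0
N: 0
Z: 1
O: 0
Sum: 0 + 0 + 0 + 3 + 0 + 0 + 1 + 0 = 4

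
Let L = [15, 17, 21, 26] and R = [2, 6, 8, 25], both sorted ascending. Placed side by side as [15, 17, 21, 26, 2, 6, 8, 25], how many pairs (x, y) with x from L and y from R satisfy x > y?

There are 13 split inversions.

For each element r of the right run, count left-run elements greater than r:
r = 2: 15, 17, 21, 26 → 4
r = 6: 15, 17, 21, 26 → 4
r = 8: 15, 17, 21, 26 → 4
r = 25: 26 → 1
Cross-inversions: 4 + 4 + 4 + 1 = 13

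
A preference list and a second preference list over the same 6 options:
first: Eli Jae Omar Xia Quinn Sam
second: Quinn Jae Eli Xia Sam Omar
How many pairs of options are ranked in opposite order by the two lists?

Assign each item its position (1..6) in the first ordering, then rewrite the second ordering as that position sequence:
positions: Eli→1, Jae→2, Omar→3, Xia→4, Quinn→5, Sam→6
second ordering as positions: [5, 2, 1, 4, 6, 3]
Discordant pairs = inversions in this position sequence.
5: 2, 1, 4, 3 → 4
2: 1 → 1
1: 0
4: 3 → 1
6: 3 → 1
3: 0
Total: 4 + 1 + 0 + 1 + 1 + 0 = 7

7 pairs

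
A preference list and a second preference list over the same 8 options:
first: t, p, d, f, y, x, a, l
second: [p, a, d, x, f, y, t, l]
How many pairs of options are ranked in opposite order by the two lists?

12

Assign each item its position (1..8) in the first ordering, then rewrite the second ordering as that position sequence:
positions: t→1, p→2, d→3, f→4, y→5, x→6, a→7, l→8
second ordering as positions: [2, 7, 3, 6, 4, 5, 1, 8]
Discordant pairs = inversions in this position sequence.
2: 1 → 1
7: 3, 6, 4, 5, 1 → 5
3: 1 → 1
6: 4, 5, 1 → 3
4: 1 → 1
5: 1 → 1
1: 0
8: 0
Total: 1 + 5 + 1 + 3 + 1 + 1 + 0 + 0 = 12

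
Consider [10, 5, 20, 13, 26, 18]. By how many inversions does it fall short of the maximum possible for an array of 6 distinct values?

11 inversions short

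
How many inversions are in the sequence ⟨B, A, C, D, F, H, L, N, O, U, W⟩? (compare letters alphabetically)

Count, for each position, how many later elements it exceeds:
B → A → 1
A → none → 0
C → none → 0
D → none → 0
F → none → 0
H → none → 0
L → none → 0
N → none → 0
O → none → 0
U → none → 0
W → none → 0
Sum: 1 + 0 + 0 + 0 + 0 + 0 + 0 + 0 + 0 + 0 + 0 = 1

1 inversion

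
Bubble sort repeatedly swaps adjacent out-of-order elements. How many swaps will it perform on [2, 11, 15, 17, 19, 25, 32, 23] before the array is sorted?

Each adjacent swap fixes exactly one inversion, so the minimum swap count equals the number of inversions.
Count inversions — for each element, later elements that are smaller:
2: none → 0
11: none → 0
15: none → 0
17: none → 0
19: none → 0
25: 23 → 1
32: 23 → 1
23: none → 0
Total inversions: 0 + 0 + 0 + 0 + 0 + 1 + 1 + 0 = 2

2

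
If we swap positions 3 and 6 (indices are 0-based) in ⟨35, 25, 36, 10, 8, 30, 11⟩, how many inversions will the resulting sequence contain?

Positions 3 and 6 hold 10 and 11; after swapping, the array is [35, 25, 36, 11, 8, 30, 10].
For each element, count later entries that are smaller:
35: 5
25: 3
36: 4
11: 2
8: 0
30: 1
10: 0
Sum: 5 + 3 + 4 + 2 + 0 + 1 + 0 = 15

15 inversions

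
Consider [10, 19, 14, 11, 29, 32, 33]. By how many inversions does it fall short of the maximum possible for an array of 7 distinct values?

Maximum inversions for 7 distinct elements is C(7, 2) = 7·6/2 = 21.
Current inversions — for each element, count later smaller elements:
10: 0
19: 2
14: 1
11: 0
29: 0
32: 0
33: 0
Current total: 0 + 2 + 1 + 0 + 0 + 0 + 0 = 3
Shortfall: 21 − 3 = 18

18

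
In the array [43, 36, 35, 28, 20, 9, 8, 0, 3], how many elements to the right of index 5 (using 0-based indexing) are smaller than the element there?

3

The element at index 5 is 9.
Elements after it: 8, 0, 3
Those smaller than 9: 8, 0, 3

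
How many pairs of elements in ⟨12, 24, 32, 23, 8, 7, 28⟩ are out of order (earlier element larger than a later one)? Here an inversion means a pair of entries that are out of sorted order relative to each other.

There are 12 out-of-order pairs.

Out-of-order index pairs (0-indexed):
(0,4): 12 > 8
(0,5): 12 > 7
(1,3): 24 > 23
(1,4): 24 > 8
(1,5): 24 > 7
(2,3): 32 > 23
(2,4): 32 > 8
(2,5): 32 > 7
(2,6): 32 > 28
(3,4): 23 > 8
(3,5): 23 > 7
(4,5): 8 > 7
That's 12 pairs.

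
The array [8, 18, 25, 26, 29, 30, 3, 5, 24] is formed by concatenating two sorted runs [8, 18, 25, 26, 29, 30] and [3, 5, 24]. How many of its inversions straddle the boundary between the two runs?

For each element r of the right run, count left-run elements greater than r:
r = 3: 8, 18, 25, 26, 29, 30 → 6
r = 5: 8, 18, 25, 26, 29, 30 → 6
r = 24: 25, 26, 29, 30 → 4
Cross-inversions: 6 + 6 + 4 = 16

16 split inversions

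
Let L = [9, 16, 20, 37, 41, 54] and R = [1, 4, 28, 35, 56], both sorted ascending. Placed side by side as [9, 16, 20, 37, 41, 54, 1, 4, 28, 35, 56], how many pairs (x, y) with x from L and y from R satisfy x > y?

Count, for every r in R, how many entries of L exceed r:
r = 1: 9, 16, 20, 37, 41, 54 → 6
r = 4: 9, 16, 20, 37, 41, 54 → 6
r = 28: 37, 41, 54 → 3
r = 35: 37, 41, 54 → 3
r = 56: none → 0
Cross-inversions: 6 + 6 + 3 + 3 + 0 = 18

Split inversions: 18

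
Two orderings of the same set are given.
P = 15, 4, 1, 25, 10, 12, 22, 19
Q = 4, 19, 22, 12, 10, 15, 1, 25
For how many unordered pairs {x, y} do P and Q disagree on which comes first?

19

Assign each item its position (1..8) in the first ordering, then rewrite the second ordering as that position sequence:
positions: 15→1, 4→2, 1→3, 25→4, 10→5, 12→6, 22→7, 19→8
second ordering as positions: [2, 8, 7, 6, 5, 1, 3, 4]
Discordant pairs = inversions in this position sequence.
2: 1 → 1
8: 7, 6, 5, 1, 3, 4 → 6
7: 6, 5, 1, 3, 4 → 5
6: 5, 1, 3, 4 → 4
5: 1, 3, 4 → 3
1: 0
3: 0
4: 0
Total: 1 + 6 + 5 + 4 + 3 + 0 + 0 + 0 = 19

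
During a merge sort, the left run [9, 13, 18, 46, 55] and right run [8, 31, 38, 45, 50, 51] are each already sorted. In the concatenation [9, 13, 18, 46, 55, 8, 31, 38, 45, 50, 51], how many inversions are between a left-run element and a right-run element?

Count, for every r in R, how many entries of L exceed r:
r = 8: 9, 13, 18, 46, 55 → 5
r = 31: 46, 55 → 2
r = 38: 46, 55 → 2
r = 45: 46, 55 → 2
r = 50: 55 → 1
r = 51: 55 → 1
Cross-inversions: 5 + 2 + 2 + 2 + 1 + 1 = 13

Split inversions: 13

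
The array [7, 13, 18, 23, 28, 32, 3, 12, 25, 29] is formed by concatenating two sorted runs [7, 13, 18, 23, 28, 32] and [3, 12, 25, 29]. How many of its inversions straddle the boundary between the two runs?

Count, for every r in R, how many entries of L exceed r:
r = 3: 7, 13, 18, 23, 28, 32 → 6
r = 12: 13, 18, 23, 28, 32 → 5
r = 25: 28, 32 → 2
r = 29: 32 → 1
Cross-inversions: 6 + 5 + 2 + 1 = 14

14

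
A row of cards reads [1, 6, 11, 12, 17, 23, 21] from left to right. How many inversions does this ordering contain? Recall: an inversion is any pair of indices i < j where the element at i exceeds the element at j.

1 out-of-order pair

Count, for each position, how many later elements it exceeds:
1 → none → 0
6 → none → 0
11 → none → 0
12 → none → 0
17 → none → 0
23 → 21 → 1
21 → none → 0
Sum: 0 + 0 + 0 + 0 + 0 + 1 + 0 = 1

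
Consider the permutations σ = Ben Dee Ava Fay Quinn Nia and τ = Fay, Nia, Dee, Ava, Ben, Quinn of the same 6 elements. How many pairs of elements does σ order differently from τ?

Assign each item its position (1..6) in the first ordering, then rewrite the second ordering as that position sequence:
positions: Ben→1, Dee→2, Ava→3, Fay→4, Quinn→5, Nia→6
second ordering as positions: [4, 6, 2, 3, 1, 5]
Discordant pairs = inversions in this position sequence.
4: 2, 3, 1 → 3
6: 2, 3, 1, 5 → 4
2: 1 → 1
3: 1 → 1
1: 0
5: 0
Total: 3 + 4 + 1 + 1 + 0 + 0 = 9

9 discordant pairs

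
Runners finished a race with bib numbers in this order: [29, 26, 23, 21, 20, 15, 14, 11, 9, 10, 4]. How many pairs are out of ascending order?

Out-of-order pairs: 54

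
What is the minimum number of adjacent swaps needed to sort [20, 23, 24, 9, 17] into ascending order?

Adjacent swaps: 6

Each adjacent swap fixes exactly one inversion, so the minimum swap count equals the number of inversions.
Count inversions — for each element, later elements that are smaller:
20: 9, 17 → 2
23: 9, 17 → 2
24: 9, 17 → 2
9: none → 0
17: none → 0
Total inversions: 2 + 2 + 2 + 0 + 0 = 6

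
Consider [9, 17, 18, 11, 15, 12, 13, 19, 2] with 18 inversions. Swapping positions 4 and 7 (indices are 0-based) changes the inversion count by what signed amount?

+1

Positions 4 and 7 hold 15 and 19; after swapping, the array is [9, 17, 18, 11, 19, 12, 13, 15, 2].
Sweep left to right; for each value list the smaller values that follow it:
9: 1
17: 5
18: 5
11: 1
19: 4
12: 1
13: 1
15: 1
2: 0
Sum: 1 + 5 + 5 + 1 + 4 + 1 + 1 + 1 + 0 = 19
Change: 19 − 18 = +1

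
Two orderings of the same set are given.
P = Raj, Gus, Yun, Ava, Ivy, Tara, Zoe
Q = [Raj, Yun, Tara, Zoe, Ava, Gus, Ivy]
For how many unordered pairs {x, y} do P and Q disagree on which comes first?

8 disagreeing pairs

Assign each item its position (1..7) in the first ordering, then rewrite the second ordering as that position sequence:
positions: Raj→1, Gus→2, Yun→3, Ava→4, Ivy→5, Tara→6, Zoe→7
second ordering as positions: [1, 3, 6, 7, 4, 2, 5]
Discordant pairs = inversions in this position sequence.
1: 0
3: 2 → 1
6: 4, 2, 5 → 3
7: 4, 2, 5 → 3
4: 2 → 1
2: 0
5: 0
Total: 0 + 1 + 3 + 3 + 1 + 0 + 0 = 8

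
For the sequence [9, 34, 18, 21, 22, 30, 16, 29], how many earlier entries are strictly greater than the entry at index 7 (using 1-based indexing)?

The element at index 7 is 16.
Elements before it: 9, 34, 18, 21, 22, 30
Those larger than 16: 34, 18, 21, 22, 30

5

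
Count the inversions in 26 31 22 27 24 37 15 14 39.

19

Element-by-element contributions:
26 → 22, 24, 15, 14 → 4
31 → 22, 27, 24, 15, 14 → 5
22 → 15, 14 → 2
27 → 24, 15, 14 → 3
24 → 15, 14 → 2
37 → 15, 14 → 2
15 → 14 → 1
14 → none → 0
39 → none → 0
Sum: 4 + 5 + 2 + 3 + 2 + 2 + 1 + 0 + 0 = 19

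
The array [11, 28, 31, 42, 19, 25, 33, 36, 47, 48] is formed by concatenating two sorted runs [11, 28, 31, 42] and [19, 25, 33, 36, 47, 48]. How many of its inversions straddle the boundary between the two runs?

Take each right-half value and tally the left-half values above it:
r = 19: 28, 31, 42 → 3
r = 25: 28, 31, 42 → 3
r = 33: 42 → 1
r = 36: 42 → 1
r = 47: none → 0
r = 48: none → 0
Cross-inversions: 3 + 3 + 1 + 1 + 0 + 0 = 8

8 cross-inversions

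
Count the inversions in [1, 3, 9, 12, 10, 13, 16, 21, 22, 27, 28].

Sweep left to right; for each value list the smaller values that follow it:
1 → none → 0
3 → none → 0
9 → none → 0
12 → 10 → 1
10 → none → 0
13 → none → 0
16 → none → 0
21 → none → 0
22 → none → 0
27 → none → 0
28 → none → 0
Sum: 0 + 0 + 0 + 1 + 0 + 0 + 0 + 0 + 0 + 0 + 0 = 1

1 inversion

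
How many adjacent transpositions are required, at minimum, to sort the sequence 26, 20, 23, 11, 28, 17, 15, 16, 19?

Minimum adjacent swaps = number of inversions (each swap of adjacent out-of-order elements removes one inversion and no swap can remove more).
Count inversions — for each element, later elements that are smaller:
26: 20, 23, 11, 17, 15, 16, 19 → 7
20: 11, 17, 15, 16, 19 → 5
23: 11, 17, 15, 16, 19 → 5
11: none → 0
28: 17, 15, 16, 19 → 4
17: 15, 16 → 2
15: none → 0
16: none → 0
19: none → 0
Total inversions: 7 + 5 + 5 + 0 + 4 + 2 + 0 + 0 + 0 = 23

23 swaps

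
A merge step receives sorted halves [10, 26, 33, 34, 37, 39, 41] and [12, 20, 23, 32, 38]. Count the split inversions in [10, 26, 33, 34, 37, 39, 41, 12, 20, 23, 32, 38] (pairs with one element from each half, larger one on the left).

Cross-inversions: 25

For each element r of the right run, count left-run elements greater than r:
r = 12: 26, 33, 34, 37, 39, 41 → 6
r = 20: 26, 33, 34, 37, 39, 41 → 6
r = 23: 26, 33, 34, 37, 39, 41 → 6
r = 32: 33, 34, 37, 39, 41 → 5
r = 38: 39, 41 → 2
Cross-inversions: 6 + 6 + 6 + 5 + 2 = 25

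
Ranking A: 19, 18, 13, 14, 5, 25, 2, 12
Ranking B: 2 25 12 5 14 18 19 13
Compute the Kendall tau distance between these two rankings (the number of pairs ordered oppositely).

Assign each item its position (1..8) in the first ordering, then rewrite the second ordering as that position sequence:
positions: 19→1, 18→2, 13→3, 14→4, 5→5, 25→6, 2→7, 12→8
second ordering as positions: [7, 6, 8, 5, 4, 2, 1, 3]
Discordant pairs = inversions in this position sequence.
7: 6, 5, 4, 2, 1, 3 → 6
6: 5, 4, 2, 1, 3 → 5
8: 5, 4, 2, 1, 3 → 5
5: 4, 2, 1, 3 → 4
4: 2, 1, 3 → 3
2: 1 → 1
1: 0
3: 0
Total: 6 + 5 + 5 + 4 + 3 + 1 + 0 + 0 = 24

24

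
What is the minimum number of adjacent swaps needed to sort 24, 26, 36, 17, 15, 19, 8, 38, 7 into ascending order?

Minimum adjacent swaps = number of inversions (each swap of adjacent out-of-order elements removes one inversion and no swap can remove more).
Count inversions — for each element, later elements that are smaller:
24: 17, 15, 19, 8, 7 → 5
26: 17, 15, 19, 8, 7 → 5
36: 17, 15, 19, 8, 7 → 5
17: 15, 8, 7 → 3
15: 8, 7 → 2
19: 8, 7 → 2
8: 7 → 1
38: 7 → 1
7: none → 0
Total inversions: 5 + 5 + 5 + 3 + 2 + 2 + 1 + 1 + 0 = 24

24 adjacent swaps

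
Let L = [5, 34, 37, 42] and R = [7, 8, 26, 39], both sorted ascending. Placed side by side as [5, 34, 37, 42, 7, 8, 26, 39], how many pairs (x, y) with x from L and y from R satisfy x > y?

For each element r of the right run, count left-run elements greater than r:
r = 7: 34, 37, 42 → 3
r = 8: 34, 37, 42 → 3
r = 26: 34, 37, 42 → 3
r = 39: 42 → 1
Cross-inversions: 3 + 3 + 3 + 1 = 10

10 cross-inversions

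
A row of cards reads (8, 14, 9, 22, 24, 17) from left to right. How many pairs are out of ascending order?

Element-by-element contributions:
8 → none → 0
14 → 9 → 1
9 → none → 0
22 → 17 → 1
24 → 17 → 1
17 → none → 0
Sum: 0 + 1 + 0 + 1 + 1 + 0 = 3

3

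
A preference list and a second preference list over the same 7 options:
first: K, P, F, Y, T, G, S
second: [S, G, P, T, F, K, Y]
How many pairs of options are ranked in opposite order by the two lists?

Assign each item its position (1..7) in the first ordering, then rewrite the second ordering as that position sequence:
positions: K→1, P→2, F→3, Y→4, T→5, G→6, S→7
second ordering as positions: [7, 6, 2, 5, 3, 1, 4]
Discordant pairs = inversions in this position sequence.
7: 6, 2, 5, 3, 1, 4 → 6
6: 2, 5, 3, 1, 4 → 5
2: 1 → 1
5: 3, 1, 4 → 3
3: 1 → 1
1: 0
4: 0
Total: 6 + 5 + 1 + 3 + 1 + 0 + 0 = 16

16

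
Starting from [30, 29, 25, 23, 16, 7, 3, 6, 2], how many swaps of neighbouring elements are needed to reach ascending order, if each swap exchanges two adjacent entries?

The minimum number of adjacent swaps to sort an array equals its inversion count, since every such swap removes exactly one inversion.
Count inversions — for each element, later elements that are smaller:
30: 29, 25, 23, 16, 7, 3, 6, 2 → 8
29: 25, 23, 16, 7, 3, 6, 2 → 7
25: 23, 16, 7, 3, 6, 2 → 6
23: 16, 7, 3, 6, 2 → 5
16: 7, 3, 6, 2 → 4
7: 3, 6, 2 → 3
3: 2 → 1
6: 2 → 1
2: none → 0
Total inversions: 8 + 7 + 6 + 5 + 4 + 3 + 1 + 1 + 0 = 35

35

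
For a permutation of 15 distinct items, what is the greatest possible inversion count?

105

A reversed (strictly descending) arrangement makes every pair an inversion, giving C(15, 2) inversions.
C(15, 2) = 15·14/2 = 105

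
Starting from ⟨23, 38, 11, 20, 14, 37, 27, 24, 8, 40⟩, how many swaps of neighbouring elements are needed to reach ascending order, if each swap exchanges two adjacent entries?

Each adjacent swap fixes exactly one inversion, so the minimum swap count equals the number of inversions.
Count inversions — for each element, later elements that are smaller:
23: 11, 20, 14, 8 → 4
38: 11, 20, 14, 37, 27, 24, 8 → 7
11: 8 → 1
20: 14, 8 → 2
14: 8 → 1
37: 27, 24, 8 → 3
27: 24, 8 → 2
24: 8 → 1
8: none → 0
40: none → 0
Total inversions: 4 + 7 + 1 + 2 + 1 + 3 + 2 + 1 + 0 + 0 = 21

21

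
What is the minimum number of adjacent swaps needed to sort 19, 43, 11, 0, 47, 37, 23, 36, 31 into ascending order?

17 swaps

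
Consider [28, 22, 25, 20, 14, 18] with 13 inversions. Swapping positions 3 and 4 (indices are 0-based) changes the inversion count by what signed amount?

Positions 3 and 4 hold 20 and 14; after swapping, the array is [28, 22, 25, 14, 20, 18].
Element-by-element contributions:
28 → 22, 25, 14, 20, 18 → 5
22 → 14, 20, 18 → 3
25 → 14, 20, 18 → 3
14 → none → 0
20 → 18 → 1
18 → none → 0
Sum: 5 + 3 + 3 + 0 + 1 + 0 = 12
Change: 12 − 13 = -1

-1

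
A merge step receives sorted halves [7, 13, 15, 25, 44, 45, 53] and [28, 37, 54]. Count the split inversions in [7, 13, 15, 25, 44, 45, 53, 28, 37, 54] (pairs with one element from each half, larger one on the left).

6

Take each right-half value and tally the left-half values above it:
r = 28: 44, 45, 53 → 3
r = 37: 44, 45, 53 → 3
r = 54: none → 0
Cross-inversions: 3 + 3 + 0 = 6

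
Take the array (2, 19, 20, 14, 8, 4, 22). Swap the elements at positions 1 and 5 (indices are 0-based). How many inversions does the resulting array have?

4

Positions 1 and 5 hold 19 and 4; after swapping, the array is [2, 4, 20, 14, 8, 19, 22].
For each element, count later entries that are smaller:
2 → none → 0
4 → none → 0
20 → 14, 8, 19 → 3
14 → 8 → 1
8 → none → 0
19 → none → 0
22 → none → 0
Sum: 0 + 0 + 3 + 1 + 0 + 0 + 0 = 4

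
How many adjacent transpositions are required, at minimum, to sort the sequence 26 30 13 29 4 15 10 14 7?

26

Minimum adjacent swaps = number of inversions (each swap of adjacent out-of-order elements removes one inversion and no swap can remove more).
Count inversions — for each element, later elements that are smaller:
26: 13, 4, 15, 10, 14, 7 → 6
30: 13, 29, 4, 15, 10, 14, 7 → 7
13: 4, 10, 7 → 3
29: 4, 15, 10, 14, 7 → 5
4: none → 0
15: 10, 14, 7 → 3
10: 7 → 1
14: 7 → 1
7: none → 0
Total inversions: 6 + 7 + 3 + 5 + 0 + 3 + 1 + 1 + 0 = 26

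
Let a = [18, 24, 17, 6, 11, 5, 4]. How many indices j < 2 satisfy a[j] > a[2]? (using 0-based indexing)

The element at index 2 is 17.
Elements before it: 18, 24
Those larger than 17: 18, 24

2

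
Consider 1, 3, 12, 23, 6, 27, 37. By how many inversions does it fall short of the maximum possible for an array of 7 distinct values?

Maximum inversions for 7 distinct elements is C(7, 2) = 7·6/2 = 21.
Current inversions — for each element, count later smaller elements:
1: 0
3: 0
12: 1
23: 1
6: 0
27: 0
37: 0
Current total: 0 + 0 + 1 + 1 + 0 + 0 + 0 = 2
Shortfall: 21 − 2 = 19

19 inversions short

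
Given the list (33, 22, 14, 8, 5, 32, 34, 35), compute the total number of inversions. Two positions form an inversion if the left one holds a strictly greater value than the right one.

11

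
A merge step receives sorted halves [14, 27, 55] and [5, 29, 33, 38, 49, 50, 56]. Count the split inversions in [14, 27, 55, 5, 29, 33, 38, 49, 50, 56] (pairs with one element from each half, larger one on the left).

Split inversions: 8

Count, for every r in R, how many entries of L exceed r:
r = 5: 14, 27, 55 → 3
r = 29: 55 → 1
r = 33: 55 → 1
r = 38: 55 → 1
r = 49: 55 → 1
r = 50: 55 → 1
r = 56: none → 0
Cross-inversions: 3 + 1 + 1 + 1 + 1 + 1 + 0 = 8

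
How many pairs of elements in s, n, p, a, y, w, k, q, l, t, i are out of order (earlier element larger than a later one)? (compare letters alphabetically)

31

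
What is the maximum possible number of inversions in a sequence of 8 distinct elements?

A reversed (strictly descending) arrangement makes every pair an inversion, giving C(8, 2) inversions.
C(8, 2) = 8·7/2 = 28

28 inversions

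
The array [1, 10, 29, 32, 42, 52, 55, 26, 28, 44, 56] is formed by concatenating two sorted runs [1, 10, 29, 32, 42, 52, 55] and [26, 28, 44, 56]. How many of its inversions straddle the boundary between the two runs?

Take each right-half value and tally the left-half values above it:
r = 26: 29, 32, 42, 52, 55 → 5
r = 28: 29, 32, 42, 52, 55 → 5
r = 44: 52, 55 → 2
r = 56: none → 0
Cross-inversions: 5 + 5 + 2 + 0 = 12

12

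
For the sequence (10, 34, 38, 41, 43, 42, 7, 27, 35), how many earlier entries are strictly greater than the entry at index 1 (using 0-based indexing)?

The element at index 1 is 34.
Elements before it: 10
None of them are larger than 34.

0 such elements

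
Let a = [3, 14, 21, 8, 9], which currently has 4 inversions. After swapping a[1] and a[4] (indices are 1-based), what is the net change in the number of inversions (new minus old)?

+1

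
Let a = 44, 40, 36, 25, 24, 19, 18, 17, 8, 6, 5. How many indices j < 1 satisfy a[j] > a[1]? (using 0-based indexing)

1 such element

The element at index 1 is 40.
Elements before it: 44
Those larger than 40: 44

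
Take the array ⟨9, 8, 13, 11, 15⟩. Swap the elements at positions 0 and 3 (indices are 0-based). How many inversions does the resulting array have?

Positions 0 and 3 hold 9 and 11; after swapping, the array is [11, 8, 13, 9, 15].
Sweep left to right; for each value list the smaller values that follow it:
11 → 8, 9 → 2
8 → none → 0
13 → 9 → 1
9 → none → 0
15 → none → 0
Sum: 2 + 0 + 1 + 0 + 0 = 3

Inversions: 3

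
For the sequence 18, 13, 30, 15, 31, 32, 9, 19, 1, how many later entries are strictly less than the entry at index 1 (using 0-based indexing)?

2 such elements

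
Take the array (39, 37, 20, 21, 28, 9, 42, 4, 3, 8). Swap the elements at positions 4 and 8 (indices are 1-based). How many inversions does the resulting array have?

Positions 4 and 8 hold 21 and 4; after swapping, the array is [39, 37, 20, 4, 28, 9, 42, 21, 3, 8].
Sweep left to right; for each value list the smaller values that follow it:
39: 8
37: 7
20: 4
4: 1
28: 4
9: 2
42: 3
21: 2
3: 0
8: 0
Sum: 8 + 7 + 4 + 1 + 4 + 2 + 3 + 2 + 0 + 0 = 31

Inversions: 31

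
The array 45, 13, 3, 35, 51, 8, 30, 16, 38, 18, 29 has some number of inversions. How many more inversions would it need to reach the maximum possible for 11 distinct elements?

Maximum inversions for 11 distinct elements is C(11, 2) = 11·10/2 = 55.
Current inversions — for each element, count later smaller elements:
45: 9
13: 2
3: 0
35: 5
51: 6
8: 0
30: 3
16: 0
38: 2
18: 0
29: 0
Current total: 9 + 2 + 0 + 5 + 6 + 0 + 3 + 0 + 2 + 0 + 0 = 27
Shortfall: 55 − 27 = 28

28 inversions short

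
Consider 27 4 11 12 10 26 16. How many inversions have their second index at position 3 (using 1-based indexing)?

1

The element at index 3 is 11.
Elements before it: 27, 4
Those larger than 11: 27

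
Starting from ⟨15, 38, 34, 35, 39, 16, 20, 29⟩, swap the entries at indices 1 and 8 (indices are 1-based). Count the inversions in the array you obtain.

19

Positions 1 and 8 hold 15 and 29; after swapping, the array is [29, 38, 34, 35, 39, 16, 20, 15].
Count, for each position, how many later elements it exceeds:
29 → 16, 20, 15 → 3
38 → 34, 35, 16, 20, 15 → 5
34 → 16, 20, 15 → 3
35 → 16, 20, 15 → 3
39 → 16, 20, 15 → 3
16 → 15 → 1
20 → 15 → 1
15 → none → 0
Sum: 3 + 5 + 3 + 3 + 3 + 1 + 1 + 0 = 19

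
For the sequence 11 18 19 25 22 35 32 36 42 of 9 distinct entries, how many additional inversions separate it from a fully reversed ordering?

Maximum inversions for 9 distinct elements is C(9, 2) = 9·8/2 = 36.
Current inversions — for each element, count later smaller elements:
11: 0
18: 0
19: 0
25: 1
22: 0
35: 1
32: 0
36: 0
42: 0
Current total: 0 + 0 + 0 + 1 + 0 + 1 + 0 + 0 + 0 = 2
Shortfall: 36 − 2 = 34

34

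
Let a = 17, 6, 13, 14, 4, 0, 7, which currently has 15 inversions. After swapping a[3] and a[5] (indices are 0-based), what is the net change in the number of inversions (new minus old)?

-3

Positions 3 and 5 hold 14 and 0; after swapping, the array is [17, 6, 13, 0, 4, 14, 7].
Count, for each position, how many later elements it exceeds:
17 → 6, 13, 0, 4, 14, 7 → 6
6 → 0, 4 → 2
13 → 0, 4, 7 → 3
0 → none → 0
4 → none → 0
14 → 7 → 1
7 → none → 0
Sum: 6 + 2 + 3 + 0 + 0 + 1 + 0 = 12
Change: 12 − 15 = -3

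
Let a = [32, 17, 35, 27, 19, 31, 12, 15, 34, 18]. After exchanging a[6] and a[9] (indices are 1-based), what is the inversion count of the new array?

28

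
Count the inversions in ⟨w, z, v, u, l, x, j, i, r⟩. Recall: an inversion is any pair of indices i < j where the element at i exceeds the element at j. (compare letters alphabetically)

Sweep left to right; for each value list the smaller values that follow it:
w → v, u, l, j, i, r → 6
z → v, u, l, x, j, i, r → 7
v → u, l, j, i, r → 5
u → l, j, i, r → 4
l → j, i → 2
x → j, i, r → 3
j → i → 1
i → none → 0
r → none → 0
Sum: 6 + 7 + 5 + 4 + 2 + 3 + 1 + 0 + 0 = 28

There are 28 out-of-order pairs.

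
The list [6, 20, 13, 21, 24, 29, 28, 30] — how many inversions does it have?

Count, for each position, how many later elements it exceeds:
6: 0
20: 1
13: 0
21: 0
24: 0
29: 1
28: 0
30: 0
Sum: 0 + 1 + 0 + 0 + 0 + 1 + 0 + 0 = 2

2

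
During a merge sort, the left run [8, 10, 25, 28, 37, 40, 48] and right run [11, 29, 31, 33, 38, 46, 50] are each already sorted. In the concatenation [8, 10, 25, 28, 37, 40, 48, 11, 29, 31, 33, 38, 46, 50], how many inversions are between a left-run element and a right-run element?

17 split inversions

Count, for every r in R, how many entries of L exceed r:
r = 11: 25, 28, 37, 40, 48 → 5
r = 29: 37, 40, 48 → 3
r = 31: 37, 40, 48 → 3
r = 33: 37, 40, 48 → 3
r = 38: 40, 48 → 2
r = 46: 48 → 1
r = 50: none → 0
Cross-inversions: 5 + 3 + 3 + 3 + 2 + 1 + 0 = 17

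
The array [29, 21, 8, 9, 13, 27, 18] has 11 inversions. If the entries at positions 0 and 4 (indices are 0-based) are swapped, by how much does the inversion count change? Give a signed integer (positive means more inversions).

Positions 0 and 4 hold 29 and 13; after swapping, the array is [13, 21, 8, 9, 29, 27, 18].
Sweep left to right; for each value list the smaller values that follow it:
13: 2
21: 3
8: 0
9: 0
29: 2
27: 1
18: 0
Sum: 2 + 3 + 0 + 0 + 2 + 1 + 0 = 8
Change: 8 − 11 = -3

-3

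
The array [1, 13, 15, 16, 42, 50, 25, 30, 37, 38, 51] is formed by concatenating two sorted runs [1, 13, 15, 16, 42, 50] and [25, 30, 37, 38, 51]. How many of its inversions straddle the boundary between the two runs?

8

Take each right-half value and tally the left-half values above it:
r = 25: 42, 50 → 2
r = 30: 42, 50 → 2
r = 37: 42, 50 → 2
r = 38: 42, 50 → 2
r = 51: none → 0
Cross-inversions: 2 + 2 + 2 + 2 + 0 = 8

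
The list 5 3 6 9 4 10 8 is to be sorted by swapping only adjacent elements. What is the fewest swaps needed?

6

Each adjacent swap fixes exactly one inversion, so the minimum swap count equals the number of inversions.
Count inversions — for each element, later elements that are smaller:
5: 3, 4 → 2
3: none → 0
6: 4 → 1
9: 4, 8 → 2
4: none → 0
10: 8 → 1
8: none → 0
Total inversions: 2 + 0 + 1 + 2 + 0 + 1 + 0 = 6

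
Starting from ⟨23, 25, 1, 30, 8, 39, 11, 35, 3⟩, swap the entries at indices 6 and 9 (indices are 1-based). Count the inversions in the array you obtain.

Positions 6 and 9 hold 39 and 3; after swapping, the array is [23, 25, 1, 30, 8, 3, 11, 35, 39].
For each element, count later entries that are smaller:
23 → 1, 8, 3, 11 → 4
25 → 1, 8, 3, 11 → 4
1 → none → 0
30 → 8, 3, 11 → 3
8 → 3 → 1
3 → none → 0
11 → none → 0
35 → none → 0
39 → none → 0
Sum: 4 + 4 + 0 + 3 + 1 + 0 + 0 + 0 + 0 = 12

12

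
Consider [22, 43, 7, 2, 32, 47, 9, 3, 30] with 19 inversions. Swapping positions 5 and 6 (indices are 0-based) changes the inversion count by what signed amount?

-1

Positions 5 and 6 hold 47 and 9; after swapping, the array is [22, 43, 7, 2, 32, 9, 47, 3, 30].
For each element, count later entries that are smaller:
22: 4
43: 6
7: 2
2: 0
32: 3
9: 1
47: 2
3: 0
30: 0
Sum: 4 + 6 + 2 + 0 + 3 + 1 + 2 + 0 + 0 = 18
Change: 18 − 19 = -1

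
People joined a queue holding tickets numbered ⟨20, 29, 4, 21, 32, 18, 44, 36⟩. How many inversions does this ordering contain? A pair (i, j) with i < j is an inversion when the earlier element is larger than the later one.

8 out-of-order pairs

Count, for each position, how many later elements it exceeds:
20: 2
29: 3
4: 0
21: 1
32: 1
18: 0
44: 1
36: 0
Sum: 2 + 3 + 0 + 1 + 1 + 0 + 1 + 0 = 8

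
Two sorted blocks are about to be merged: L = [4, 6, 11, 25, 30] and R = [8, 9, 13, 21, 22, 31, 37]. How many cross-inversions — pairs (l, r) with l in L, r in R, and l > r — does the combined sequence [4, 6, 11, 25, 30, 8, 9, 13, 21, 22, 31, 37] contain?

Count, for every r in R, how many entries of L exceed r:
r = 8: 11, 25, 30 → 3
r = 9: 11, 25, 30 → 3
r = 13: 25, 30 → 2
r = 21: 25, 30 → 2
r = 22: 25, 30 → 2
r = 31: none → 0
r = 37: none → 0
Cross-inversions: 3 + 3 + 2 + 2 + 2 + 0 + 0 = 12

Split inversions: 12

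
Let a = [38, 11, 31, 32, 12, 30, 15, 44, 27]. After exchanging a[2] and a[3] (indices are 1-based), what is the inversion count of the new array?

19

Positions 2 and 3 hold 11 and 31; after swapping, the array is [38, 31, 11, 32, 12, 30, 15, 44, 27].
Count, for each position, how many later elements it exceeds:
38 → 31, 11, 32, 12, 30, 15, 27 → 7
31 → 11, 12, 30, 15, 27 → 5
11 → none → 0
32 → 12, 30, 15, 27 → 4
12 → none → 0
30 → 15, 27 → 2
15 → none → 0
44 → 27 → 1
27 → none → 0
Sum: 7 + 5 + 0 + 4 + 0 + 2 + 0 + 1 + 0 = 19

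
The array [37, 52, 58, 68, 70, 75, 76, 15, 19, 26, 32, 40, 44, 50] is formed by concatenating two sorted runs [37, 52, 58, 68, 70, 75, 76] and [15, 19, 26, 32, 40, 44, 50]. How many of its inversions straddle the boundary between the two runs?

46 split inversions

For each element r of the right run, count left-run elements greater than r:
r = 15: 37, 52, 58, 68, 70, 75, 76 → 7
r = 19: 37, 52, 58, 68, 70, 75, 76 → 7
r = 26: 37, 52, 58, 68, 70, 75, 76 → 7
r = 32: 37, 52, 58, 68, 70, 75, 76 → 7
r = 40: 52, 58, 68, 70, 75, 76 → 6
r = 44: 52, 58, 68, 70, 75, 76 → 6
r = 50: 52, 58, 68, 70, 75, 76 → 6
Cross-inversions: 7 + 7 + 7 + 7 + 6 + 6 + 6 = 46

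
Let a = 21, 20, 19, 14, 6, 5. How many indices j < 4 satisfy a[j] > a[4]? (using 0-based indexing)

The element at index 4 is 6.
Elements before it: 21, 20, 19, 14
Those larger than 6: 21, 20, 19, 14

4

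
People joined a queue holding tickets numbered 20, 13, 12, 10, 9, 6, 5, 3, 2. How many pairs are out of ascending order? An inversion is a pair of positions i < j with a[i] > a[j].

Count, for each position, how many later elements it exceeds:
20 → 13, 12, 10, 9, 6, 5, 3, 2 → 8
13 → 12, 10, 9, 6, 5, 3, 2 → 7
12 → 10, 9, 6, 5, 3, 2 → 6
10 → 9, 6, 5, 3, 2 → 5
9 → 6, 5, 3, 2 → 4
6 → 5, 3, 2 → 3
5 → 3, 2 → 2
3 → 2 → 1
2 → none → 0
Sum: 8 + 7 + 6 + 5 + 4 + 3 + 2 + 1 + 0 = 36

36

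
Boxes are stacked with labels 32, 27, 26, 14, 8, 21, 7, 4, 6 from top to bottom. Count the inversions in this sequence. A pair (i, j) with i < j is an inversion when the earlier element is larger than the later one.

Element-by-element contributions:
32 → 27, 26, 14, 8, 21, 7, 4, 6 → 8
27 → 26, 14, 8, 21, 7, 4, 6 → 7
26 → 14, 8, 21, 7, 4, 6 → 6
14 → 8, 7, 4, 6 → 4
8 → 7, 4, 6 → 3
21 → 7, 4, 6 → 3
7 → 4, 6 → 2
4 → none → 0
6 → none → 0
Sum: 8 + 7 + 6 + 4 + 3 + 3 + 2 + 0 + 0 = 33

33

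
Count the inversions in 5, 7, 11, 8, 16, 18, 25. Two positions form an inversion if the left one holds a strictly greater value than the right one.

1 inversion

For each element, count later entries that are smaller:
5 → none → 0
7 → none → 0
11 → 8 → 1
8 → none → 0
16 → none → 0
18 → none → 0
25 → none → 0
Sum: 0 + 0 + 1 + 0 + 0 + 0 + 0 = 1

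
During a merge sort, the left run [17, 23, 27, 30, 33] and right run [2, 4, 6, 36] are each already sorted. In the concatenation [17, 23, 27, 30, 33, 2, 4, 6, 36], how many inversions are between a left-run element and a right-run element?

15 cross-inversions

For each element r of the right run, count left-run elements greater than r:
r = 2: 17, 23, 27, 30, 33 → 5
r = 4: 17, 23, 27, 30, 33 → 5
r = 6: 17, 23, 27, 30, 33 → 5
r = 36: none → 0
Cross-inversions: 5 + 5 + 5 + 0 = 15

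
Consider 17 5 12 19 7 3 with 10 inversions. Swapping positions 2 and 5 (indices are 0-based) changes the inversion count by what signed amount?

Positions 2 and 5 hold 12 and 3; after swapping, the array is [17, 5, 3, 19, 7, 12].
Sweep left to right; for each value list the smaller values that follow it:
17: 4
5: 1
3: 0
19: 2
7: 0
12: 0
Sum: 4 + 1 + 0 + 2 + 0 + 0 = 7
Change: 7 − 10 = -3

-3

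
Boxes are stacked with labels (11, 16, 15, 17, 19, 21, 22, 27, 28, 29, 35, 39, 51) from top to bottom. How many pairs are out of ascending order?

1

Element-by-element contributions:
11 → none → 0
16 → 15 → 1
15 → none → 0
17 → none → 0
19 → none → 0
21 → none → 0
22 → none → 0
27 → none → 0
28 → none → 0
29 → none → 0
35 → none → 0
39 → none → 0
51 → none → 0
Sum: 0 + 1 + 0 + 0 + 0 + 0 + 0 + 0 + 0 + 0 + 0 + 0 + 0 = 1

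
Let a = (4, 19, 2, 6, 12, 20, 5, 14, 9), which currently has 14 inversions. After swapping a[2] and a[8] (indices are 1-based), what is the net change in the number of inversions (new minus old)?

-1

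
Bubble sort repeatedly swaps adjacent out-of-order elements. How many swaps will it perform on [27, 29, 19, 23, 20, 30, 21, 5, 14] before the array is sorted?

25

Minimum adjacent swaps = number of inversions (each swap of adjacent out-of-order elements removes one inversion and no swap can remove more).
Count inversions — for each element, later elements that are smaller:
27: 19, 23, 20, 21, 5, 14 → 6
29: 19, 23, 20, 21, 5, 14 → 6
19: 5, 14 → 2
23: 20, 21, 5, 14 → 4
20: 5, 14 → 2
30: 21, 5, 14 → 3
21: 5, 14 → 2
5: none → 0
14: none → 0
Total inversions: 6 + 6 + 2 + 4 + 2 + 3 + 2 + 0 + 0 = 25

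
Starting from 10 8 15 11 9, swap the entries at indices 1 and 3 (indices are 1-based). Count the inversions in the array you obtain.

Positions 1 and 3 hold 10 and 15; after swapping, the array is [15, 8, 10, 11, 9].
Element-by-element contributions:
15 → 8, 10, 11, 9 → 4
8 → none → 0
10 → 9 → 1
11 → 9 → 1
9 → none → 0
Sum: 4 + 0 + 1 + 1 + 0 = 6

6 inversions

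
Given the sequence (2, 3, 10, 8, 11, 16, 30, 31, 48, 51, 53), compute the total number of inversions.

1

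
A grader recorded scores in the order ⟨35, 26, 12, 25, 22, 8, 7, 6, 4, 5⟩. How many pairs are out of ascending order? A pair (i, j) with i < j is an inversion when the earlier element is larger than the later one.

42

Sweep left to right; for each value list the smaller values that follow it:
35 → 26, 12, 25, 22, 8, 7, 6, 4, 5 → 9
26 → 12, 25, 22, 8, 7, 6, 4, 5 → 8
12 → 8, 7, 6, 4, 5 → 5
25 → 22, 8, 7, 6, 4, 5 → 6
22 → 8, 7, 6, 4, 5 → 5
8 → 7, 6, 4, 5 → 4
7 → 6, 4, 5 → 3
6 → 4, 5 → 2
4 → none → 0
5 → none → 0
Sum: 9 + 8 + 5 + 6 + 5 + 4 + 3 + 2 + 0 + 0 = 42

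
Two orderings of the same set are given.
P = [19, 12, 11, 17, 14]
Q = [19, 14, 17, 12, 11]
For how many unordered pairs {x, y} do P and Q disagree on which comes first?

5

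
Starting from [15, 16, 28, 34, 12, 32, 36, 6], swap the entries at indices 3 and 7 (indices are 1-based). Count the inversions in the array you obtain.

Positions 3 and 7 hold 28 and 36; after swapping, the array is [15, 16, 36, 34, 12, 32, 28, 6].
For each element, count later entries that are smaller:
15: 2
16: 2
36: 5
34: 4
12: 1
32: 2
28: 1
6: 0
Sum: 2 + 2 + 5 + 4 + 1 + 2 + 1 + 0 = 17

17 inversions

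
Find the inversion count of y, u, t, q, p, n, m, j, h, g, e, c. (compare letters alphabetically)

66

For each element, count later entries that are smaller:
y: 11
u: 10
t: 9
q: 8
p: 7
n: 6
m: 5
j: 4
h: 3
g: 2
e: 1
c: 0
Sum: 11 + 10 + 9 + 8 + 7 + 6 + 5 + 4 + 3 + 2 + 1 + 0 = 66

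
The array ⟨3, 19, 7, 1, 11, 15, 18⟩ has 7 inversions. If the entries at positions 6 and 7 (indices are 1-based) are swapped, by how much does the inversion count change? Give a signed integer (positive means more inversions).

+1

Positions 6 and 7 hold 15 and 18; after swapping, the array is [3, 19, 7, 1, 11, 18, 15].
Count, for each position, how many later elements it exceeds:
3: 1
19: 5
7: 1
1: 0
11: 0
18: 1
15: 0
Sum: 1 + 5 + 1 + 0 + 0 + 1 + 0 = 8
Change: 8 − 7 = +1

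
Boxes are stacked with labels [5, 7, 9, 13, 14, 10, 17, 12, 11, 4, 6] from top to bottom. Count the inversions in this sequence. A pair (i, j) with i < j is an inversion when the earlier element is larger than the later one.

26

Count, for each position, how many later elements it exceeds:
5 → 4 → 1
7 → 4, 6 → 2
9 → 4, 6 → 2
13 → 10, 12, 11, 4, 6 → 5
14 → 10, 12, 11, 4, 6 → 5
10 → 4, 6 → 2
17 → 12, 11, 4, 6 → 4
12 → 11, 4, 6 → 3
11 → 4, 6 → 2
4 → none → 0
6 → none → 0
Sum: 1 + 2 + 2 + 5 + 5 + 2 + 4 + 3 + 2 + 0 + 0 = 26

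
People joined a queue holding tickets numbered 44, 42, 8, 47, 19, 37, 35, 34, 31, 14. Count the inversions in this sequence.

Count, for each position, how many later elements it exceeds:
44: 8
42: 7
8: 0
47: 6
19: 1
37: 4
35: 3
34: 2
31: 1
14: 0
Sum: 8 + 7 + 0 + 6 + 1 + 4 + 3 + 2 + 1 + 0 = 32

32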